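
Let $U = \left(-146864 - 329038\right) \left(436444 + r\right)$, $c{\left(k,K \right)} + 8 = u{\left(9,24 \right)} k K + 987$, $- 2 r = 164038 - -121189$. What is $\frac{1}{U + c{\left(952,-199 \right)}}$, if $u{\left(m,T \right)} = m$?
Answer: $- \frac{1}{139836226664} \approx -7.1512 \cdot 10^{-12}$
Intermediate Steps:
$r = - \frac{285227}{2}$ ($r = - \frac{164038 - -121189}{2} = - \frac{164038 + 121189}{2} = \left(- \frac{1}{2}\right) 285227 = - \frac{285227}{2} \approx -1.4261 \cdot 10^{5}$)
$c{\left(k,K \right)} = 979 + 9 K k$ ($c{\left(k,K \right)} = -8 + \left(9 k K + 987\right) = -8 + \left(9 K k + 987\right) = -8 + \left(987 + 9 K k\right) = 979 + 9 K k$)
$U = -139834522611$ ($U = \left(-146864 - 329038\right) \left(436444 - \frac{285227}{2}\right) = \left(-475902\right) \frac{587661}{2} = -139834522611$)
$\frac{1}{U + c{\left(952,-199 \right)}} = \frac{1}{-139834522611 + \left(979 + 9 \left(-199\right) 952\right)} = \frac{1}{-139834522611 + \left(979 - 1705032\right)} = \frac{1}{-139834522611 - 1704053} = \frac{1}{-139836226664} = - \frac{1}{139836226664}$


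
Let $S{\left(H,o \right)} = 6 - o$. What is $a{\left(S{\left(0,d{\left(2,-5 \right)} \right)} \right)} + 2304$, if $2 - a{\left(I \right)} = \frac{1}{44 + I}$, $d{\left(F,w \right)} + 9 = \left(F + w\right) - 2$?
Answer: $\frac{147583}{64} \approx 2306.0$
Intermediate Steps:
$d{\left(F,w \right)} = -11 + F + w$ ($d{\left(F,w \right)} = -9 - \left(2 - F - w\right) = -9 + \left(-2 + F + w\right) = -11 + F + w$)
$a{\left(I \right)} = 2 - \frac{1}{44 + I}$
$a{\left(S{\left(0,d{\left(2,-5 \right)} \right)} \right)} + 2304 = \frac{87 + 2 \left(6 - \left(-11 + 2 - 5\right)\right)}{44 + \left(6 - \left(-11 + 2 - 5\right)\right)} + 2304 = \frac{87 + 2 \left(6 - -14\right)}{44 + \left(6 - -14\right)} + 2304 = \frac{87 + 2 \left(6 + 14\right)}{44 + \left(6 + 14\right)} + 2304 = \frac{87 + 2 \cdot 20}{44 + 20} + 2304 = \frac{87 + 40}{64} + 2304 = \frac{1}{64} \cdot 127 + 2304 = \frac{127}{64} + 2304 = \frac{147583}{64}$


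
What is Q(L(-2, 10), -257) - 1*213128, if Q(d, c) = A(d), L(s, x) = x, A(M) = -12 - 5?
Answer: -213145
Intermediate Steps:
A(M) = -17
Q(d, c) = -17
Q(L(-2, 10), -257) - 1*213128 = -17 - 1*213128 = -17 - 213128 = -213145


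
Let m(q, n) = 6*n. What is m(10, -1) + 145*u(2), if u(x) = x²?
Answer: 574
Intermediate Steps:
m(10, -1) + 145*u(2) = 6*(-1) + 145*2² = -6 + 145*4 = -6 + 580 = 574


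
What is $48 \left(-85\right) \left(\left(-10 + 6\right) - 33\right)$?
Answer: $150960$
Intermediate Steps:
$48 \left(-85\right) \left(\left(-10 + 6\right) - 33\right) = - 4080 \left(-4 - 33\right) = \left(-4080\right) \left(-37\right) = 150960$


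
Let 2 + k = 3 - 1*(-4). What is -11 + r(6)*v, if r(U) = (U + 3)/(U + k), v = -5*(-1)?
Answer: -76/11 ≈ -6.9091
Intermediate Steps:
k = 5 (k = -2 + (3 - 1*(-4)) = -2 + (3 + 4) = -2 + 7 = 5)
v = 5
r(U) = (3 + U)/(5 + U) (r(U) = (U + 3)/(U + 5) = (3 + U)/(5 + U))
-11 + r(6)*v = -11 + ((3 + 6)/(5 + 6))*5 = -11 + (9/11)*5 = -11 + 45/11 = -76/11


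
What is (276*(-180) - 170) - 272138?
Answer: -321988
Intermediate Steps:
(276*(-180) - 170) - 272138 = (-49680 - 170) - 272138 = -49850 - 272138 = -321988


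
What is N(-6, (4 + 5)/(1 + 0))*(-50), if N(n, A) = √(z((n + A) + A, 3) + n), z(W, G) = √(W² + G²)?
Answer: -50*√(-6 + 3*√17) ≈ -126.19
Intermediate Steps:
z(W, G) = √(G² + W²)
N(n, A) = √(n + √(9 + (n + 2*A)²)) (N(n, A) = √(√(3² + ((n + A) + A)²) + n) = √(√(9 + ((A + n) + A)²) + n) = √(√(9 + (n + 2*A)²) + n) = √(n + √(9 + (n + 2*A)²)))
N(-6, (4 + 5)/(1 + 0))*(-50) = √(-6 + √(9 + (-6 + 2*((4 + 5)/(1 + 0)))²))*(-50) = √(-6 + √(9 + (-6 + 2*(9/1))²))*(-50) = √(-6 + √(9 + (-6 + 2*(9*1))²))*(-50) = √(-6 + √(9 + (-6 + 2*9)²))*(-50) = √(-6 + √(9 + (-6 + 18)²))*(-50) = √(-6 + √(9 + 12²))*(-50) = √(-6 + √(9 + 144))*(-50) = √(-6 + √153)*(-50) = √(-6 + 3*√17)*(-50) = -50*√(-6 + 3*√17)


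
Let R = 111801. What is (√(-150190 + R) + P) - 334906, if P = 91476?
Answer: -243430 + I*√38389 ≈ -2.4343e+5 + 195.93*I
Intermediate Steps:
(√(-150190 + R) + P) - 334906 = (√(-150190 + 111801) + 91476) - 334906 = (√(-38389) + 91476) - 334906 = (I*√38389 + 91476) - 334906 = (91476 + I*√38389) - 334906 = -243430 + I*√38389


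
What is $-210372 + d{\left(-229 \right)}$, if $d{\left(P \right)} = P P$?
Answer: $-157931$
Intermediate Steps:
$d{\left(P \right)} = P^{2}$
$-210372 + d{\left(-229 \right)} = -210372 + \left(-229\right)^{2} = -210372 + 52441 = -157931$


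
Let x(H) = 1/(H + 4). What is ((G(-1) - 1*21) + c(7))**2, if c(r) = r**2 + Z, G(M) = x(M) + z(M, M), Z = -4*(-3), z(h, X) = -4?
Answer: 11881/9 ≈ 1320.1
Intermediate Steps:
Z = 12
x(H) = 1/(4 + H)
G(M) = -4 + 1/(4 + M) (G(M) = 1/(4 + M) - 4 = -4 + 1/(4 + M))
c(r) = 12 + r**2 (c(r) = r**2 + 12 = 12 + r**2)
((G(-1) - 1*21) + c(7))**2 = (((-15 - 4*(-1))/(4 - 1) - 1*21) + (12 + 7**2))**2 = (((-15 + 4)/3 - 21) + (12 + 49))**2 = (((1/3)*(-11) - 21) + 61)**2 = ((-11/3 - 21) + 61)**2 = (-74/3 + 61)**2 = (109/3)**2 = 11881/9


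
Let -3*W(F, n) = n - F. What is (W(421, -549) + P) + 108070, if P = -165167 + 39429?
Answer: -52034/3 ≈ -17345.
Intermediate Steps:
W(F, n) = -n/3 + F/3 (W(F, n) = -(n - F)/3 = -n/3 + F/3)
P = -125738
(W(421, -549) + P) + 108070 = ((-⅓*(-549) + (⅓)*421) - 125738) + 108070 = ((183 + 421/3) - 125738) + 108070 = (970/3 - 125738) + 108070 = -376244/3 + 108070 = -52034/3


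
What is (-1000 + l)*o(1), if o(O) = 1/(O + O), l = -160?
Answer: -580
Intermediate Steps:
o(O) = 1/(2*O)
(-1000 + l)*o(1) = (-1000 - 160)*((1/2)/1) = -580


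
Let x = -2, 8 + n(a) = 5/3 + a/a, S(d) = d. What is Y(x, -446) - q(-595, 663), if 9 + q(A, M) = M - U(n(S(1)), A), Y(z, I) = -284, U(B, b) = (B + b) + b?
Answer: -6400/3 ≈ -2133.3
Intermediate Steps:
n(a) = -16/3 (n(a) = -8 + (5/3 + a/a) = -8 + (5*(⅓) + 1) = -8 + (5/3 + 1) = -8 + 8/3 = -16/3)
U(B, b) = B + 2*b
q(A, M) = -11/3 + M - 2*A (q(A, M) = -9 + (M - (-16/3 + 2*A)) = -9 + (M + (16/3 - 2*A)) = -9 + (16/3 + M - 2*A) = -11/3 + M - 2*A)
Y(x, -446) - q(-595, 663) = -284 - (-11/3 + 663 - 2*(-595)) = -284 - (-11/3 + 663 + 1190) = -284 - 1*5548/3 = -284 - 5548/3 = -6400/3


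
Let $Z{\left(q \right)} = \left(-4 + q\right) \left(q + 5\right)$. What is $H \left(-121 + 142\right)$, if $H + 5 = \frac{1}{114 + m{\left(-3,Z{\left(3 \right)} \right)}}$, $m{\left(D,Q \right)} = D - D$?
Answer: $- \frac{3983}{38} \approx -104.82$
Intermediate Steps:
$Z{\left(q \right)} = \left(-4 + q\right) \left(5 + q\right)$
$m{\left(D,Q \right)} = 0$
$H = - \frac{569}{114}$ ($H = -5 + \frac{1}{114 + 0} = -5 + \frac{1}{114} = - \frac{569}{114} \approx -4.9912$)
$H \left(-121 + 142\right) = - \frac{569 \left(-121 + 142\right)}{114} = \left(- \frac{569}{114}\right) 21 = - \frac{3983}{38}$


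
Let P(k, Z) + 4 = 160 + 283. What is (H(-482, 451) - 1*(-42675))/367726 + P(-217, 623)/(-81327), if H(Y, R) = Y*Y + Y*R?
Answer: 4524386045/29906052402 ≈ 0.15129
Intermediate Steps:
H(Y, R) = Y**2 + R*Y
P(k, Z) = 439 (P(k, Z) = -4 + (160 + 283) = -4 + 443 = 439)
(H(-482, 451) - 1*(-42675))/367726 + P(-217, 623)/(-81327) = (-482*(451 - 482) - 1*(-42675))/367726 + 439/(-81327) = (-482*(-31) + 42675)*(1/367726) + 439*(-1/81327) = (14942 + 42675)*(1/367726) - 439/81327 = 57617*(1/367726) - 439/81327 = 57617/367726 - 439/81327 = 4524386045/29906052402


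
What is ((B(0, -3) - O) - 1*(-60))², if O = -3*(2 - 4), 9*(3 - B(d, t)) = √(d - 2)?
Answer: (513 - I*√2)²/81 ≈ 3249.0 - 17.913*I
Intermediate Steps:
B(d, t) = 3 - √(-2 + d)/9 (B(d, t) = 3 - √(d - 2)/9 = 3 - √(-2 + d)/9)
O = 6 (O = -3*(-2) = 6)
((B(0, -3) - O) - 1*(-60))² = (((3 - √(-2 + 0)/9) - 1*6) - 1*(-60))² = (((3 - I*√2/9) - 6) + 60)² = ((-3 - I*√2/9) + 60)² = (57 - I*√2/9)²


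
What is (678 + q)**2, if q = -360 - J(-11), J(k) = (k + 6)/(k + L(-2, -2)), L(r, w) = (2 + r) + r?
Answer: 17048641/169 ≈ 1.0088e+5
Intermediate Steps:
L(r, w) = 2 + 2*r
J(k) = (6 + k)/(-2 + k) (J(k) = (k + 6)/(k + (2 + 2*(-2))) = (6 + k)/(k + (2 - 4)) = (6 + k)/(k - 2) = (6 + k)/(-2 + k))
q = -4685/13 (q = -360 - (6 - 11)/(-2 - 11) = -360 - (-5)/(-13) = -360 - (-1)*(-5)/13 = -360 - 1*5/13 = -360 - 5/13 = -4685/13 ≈ -360.38)
(678 + q)**2 = (678 - 4685/13)**2 = (4129/13)**2 = 17048641/169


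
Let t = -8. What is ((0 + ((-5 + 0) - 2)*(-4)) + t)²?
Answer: 400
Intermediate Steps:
((0 + ((-5 + 0) - 2)*(-4)) + t)² = ((0 + ((-5 + 0) - 2)*(-4)) - 8)² = ((0 + (-5 - 2)*(-4)) - 8)² = ((0 - 7*(-4)) - 8)² = ((0 + 28) - 8)² = (28 - 8)² = 20² = 400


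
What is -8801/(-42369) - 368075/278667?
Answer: -4380807136/3935614041 ≈ -1.1131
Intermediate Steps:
-8801/(-42369) - 368075/278667 = -8801*(-1/42369) - 368075*1/278667 = 8801/42369 - 368075/278667 = -4380807136/3935614041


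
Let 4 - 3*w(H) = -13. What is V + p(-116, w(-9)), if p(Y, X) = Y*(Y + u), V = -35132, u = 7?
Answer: -22488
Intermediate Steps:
w(H) = 17/3 (w(H) = 4/3 - ⅓*(-13) = 4/3 + 13/3 = 17/3)
p(Y, X) = Y*(7 + Y) (p(Y, X) = Y*(Y + 7) = Y*(7 + Y))
V + p(-116, w(-9)) = -35132 - 116*(7 - 116) = -35132 - 116*(-109) = -35132 + 12644 = -22488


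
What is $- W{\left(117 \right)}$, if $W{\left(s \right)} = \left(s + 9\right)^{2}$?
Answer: $-15876$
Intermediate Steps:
$W{\left(s \right)} = \left(9 + s\right)^{2}$
$- W{\left(117 \right)} = - \left(9 + 117\right)^{2} = - 126^{2} = \left(-1\right) 15876 = -15876$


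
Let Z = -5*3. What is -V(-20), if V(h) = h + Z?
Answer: 35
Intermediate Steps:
Z = -15
V(h) = -15 + h (V(h) = h - 15 = -15 + h)
-V(-20) = -(-15 - 20) = -1*(-35) = 35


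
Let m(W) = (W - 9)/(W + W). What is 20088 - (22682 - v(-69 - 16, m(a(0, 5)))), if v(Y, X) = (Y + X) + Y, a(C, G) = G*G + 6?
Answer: -85673/31 ≈ -2763.6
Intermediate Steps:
a(C, G) = 6 + G² (a(C, G) = G² + 6 = 6 + G²)
m(W) = (-9 + W)/(2*W) (m(W) = (-9 + W)/((2*W)) = (-9 + W)*(1/(2*W)) = (-9 + W)/(2*W))
v(Y, X) = X + 2*Y (v(Y, X) = (X + Y) + Y = X + 2*Y)
20088 - (22682 - v(-69 - 16, m(a(0, 5)))) = 20088 - (22682 - ((-9 + (6 + 5²))/(2*(6 + 5²)) + 2*(-69 - 16))) = 20088 - (22682 - ((-9 + (6 + 25))/(2*(6 + 25)) + 2*(-85))) = 20088 - (22682 - ((½)*(-9 + 31)/31 - 170)) = 20088 - (22682 - ((½)*(1/31)*22 - 170)) = 20088 - (22682 - (11/31 - 170)) = 20088 - (22682 - 1*(-5259/31)) = 20088 - (22682 + 5259/31) = 20088 - 1*708401/31 = 20088 - 708401/31 = -85673/31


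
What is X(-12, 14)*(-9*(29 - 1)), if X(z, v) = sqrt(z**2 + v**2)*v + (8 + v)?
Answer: -5544 - 7056*sqrt(85) ≈ -70597.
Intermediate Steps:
X(z, v) = 8 + v + v*sqrt(v**2 + z**2) (X(z, v) = sqrt(v**2 + z**2)*v + (8 + v) = v*sqrt(v**2 + z**2) + (8 + v) = 8 + v + v*sqrt(v**2 + z**2))
X(-12, 14)*(-9*(29 - 1)) = (8 + 14 + 14*sqrt(14**2 + (-12)**2))*(-9*(29 - 1)) = (8 + 14 + 14*sqrt(196 + 144))*(-9*28) = (8 + 14 + 14*sqrt(340))*(-252) = (8 + 14 + 14*(2*sqrt(85)))*(-252) = (8 + 14 + 28*sqrt(85))*(-252) = (22 + 28*sqrt(85))*(-252) = -5544 - 7056*sqrt(85)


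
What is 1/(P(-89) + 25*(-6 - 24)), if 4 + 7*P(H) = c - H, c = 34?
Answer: -1/733 ≈ -0.0013643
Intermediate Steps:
P(H) = 30/7 - H/7 (P(H) = -4/7 + (34 - H)/7 = -4/7 + (34/7 - H/7) = 30/7 - H/7)
1/(P(-89) + 25*(-6 - 24)) = 1/((30/7 - ⅐*(-89)) + 25*(-6 - 24)) = 1/((30/7 + 89/7) + 25*(-30)) = 1/(17 - 750) = 1/(-733) = -1/733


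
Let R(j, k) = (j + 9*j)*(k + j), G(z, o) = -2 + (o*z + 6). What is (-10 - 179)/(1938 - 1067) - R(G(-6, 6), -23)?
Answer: -15329789/871 ≈ -17600.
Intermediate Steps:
G(z, o) = 4 + o*z (G(z, o) = -2 + (6 + o*z) = 4 + o*z)
R(j, k) = 10*j*(j + k) (R(j, k) = (10*j)*(j + k) = 10*j*(j + k))
(-10 - 179)/(1938 - 1067) - R(G(-6, 6), -23) = (-10 - 179)/(1938 - 1067) - 10*(4 + 6*(-6))*((4 + 6*(-6)) - 23) = -189/871 - 10*(4 - 36)*((4 - 36) - 23) = -189*1/871 - 10*(-32)*(-32 - 23) = -189/871 - 10*(-32)*(-55) = -189/871 - 1*17600 = -189/871 - 17600 = -15329789/871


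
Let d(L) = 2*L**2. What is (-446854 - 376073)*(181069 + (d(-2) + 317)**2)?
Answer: -235928233338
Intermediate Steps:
(-446854 - 376073)*(181069 + (d(-2) + 317)**2) = (-446854 - 376073)*(181069 + (2*(-2)**2 + 317)**2) = -822927*(181069 + (2*4 + 317)**2) = -822927*(181069 + (8 + 317)**2) = -822927*(181069 + 325**2) = -822927*(181069 + 105625) = -822927*286694 = -235928233338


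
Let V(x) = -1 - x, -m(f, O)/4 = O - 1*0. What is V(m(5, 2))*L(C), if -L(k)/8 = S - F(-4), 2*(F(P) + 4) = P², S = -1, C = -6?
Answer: 280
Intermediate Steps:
m(f, O) = -4*O (m(f, O) = -4*(O - 1*0) = -4*(O + 0) = -4*O)
F(P) = -4 + P²/2
L(k) = 40 (L(k) = -8*(-1 - (-4 + (½)*(-4)²)) = -8*(-1 - (-4 + (½)*16)) = -8*(-1 - (-4 + 8)) = -8*(-1 - 1*4) = -8*(-1 - 4) = -8*(-5) = 40)
V(m(5, 2))*L(C) = (-1 - (-4)*2)*40 = (-1 - 1*(-8))*40 = (-1 + 8)*40 = 7*40 = 280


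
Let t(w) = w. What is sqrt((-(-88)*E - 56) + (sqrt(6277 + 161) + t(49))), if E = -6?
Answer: sqrt(-535 + sqrt(6438)) ≈ 21.325*I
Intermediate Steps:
sqrt((-(-88)*E - 56) + (sqrt(6277 + 161) + t(49))) = sqrt((-(-88)*(-6) - 56) + (sqrt(6277 + 161) + 49)) = sqrt((-8*66 - 56) + (sqrt(6438) + 49)) = sqrt((-528 - 56) + (49 + sqrt(6438))) = sqrt(-584 + (49 + sqrt(6438))) = sqrt(-535 + sqrt(6438))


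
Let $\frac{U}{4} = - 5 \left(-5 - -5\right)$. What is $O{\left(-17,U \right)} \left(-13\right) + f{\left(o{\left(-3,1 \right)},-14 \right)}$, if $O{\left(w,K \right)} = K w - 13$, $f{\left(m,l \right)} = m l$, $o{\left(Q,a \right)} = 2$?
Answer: $141$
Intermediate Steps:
$f{\left(m,l \right)} = l m$
$U = 0$ ($U = 4 \left(- 5 \left(-5 - -5\right)\right) = 4 \left(- 5 \left(-5 + 5\right)\right) = 4 \left(\left(-5\right) 0\right) = 4 \cdot 0 = 0$)
$O{\left(w,K \right)} = -13 + K w$
$O{\left(-17,U \right)} \left(-13\right) + f{\left(o{\left(-3,1 \right)},-14 \right)} = \left(-13 + 0 \left(-17\right)\right) \left(-13\right) - 28 = \left(-13 + 0\right) \left(-13\right) - 28 = \left(-13\right) \left(-13\right) - 28 = 169 - 28 = 141$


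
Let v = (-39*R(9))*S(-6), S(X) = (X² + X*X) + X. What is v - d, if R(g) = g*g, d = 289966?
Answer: -498460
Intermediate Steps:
S(X) = X + 2*X² (S(X) = (X² + X²) + X = 2*X² + X = X + 2*X²)
R(g) = g²
v = -208494 (v = (-39*9²)*(-6*(1 + 2*(-6))) = (-39*81)*(-6*(1 - 12)) = -(-18954)*(-11) = -3159*66 = -208494)
v - d = -208494 - 1*289966 = -208494 - 289966 = -498460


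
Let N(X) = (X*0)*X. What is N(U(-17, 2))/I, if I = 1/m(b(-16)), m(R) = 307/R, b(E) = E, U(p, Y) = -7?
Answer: 0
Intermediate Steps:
N(X) = 0 (N(X) = 0*X = 0)
I = -16/307 (I = 1/(307/(-16)) = 1/(307*(-1/16)) = 1/(-307/16) = -16/307 ≈ -0.052117)
N(U(-17, 2))/I = 0/(-16/307) = 0*(-307/16) = 0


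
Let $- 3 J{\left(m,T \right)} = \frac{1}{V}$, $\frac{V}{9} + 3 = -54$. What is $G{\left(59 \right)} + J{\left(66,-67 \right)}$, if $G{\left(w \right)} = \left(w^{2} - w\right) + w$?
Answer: $\frac{5357260}{1539} \approx 3481.0$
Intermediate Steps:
$V = -513$ ($V = -27 + 9 \left(-54\right) = -27 - 486 = -513$)
$J{\left(m,T \right)} = \frac{1}{1539}$ ($J{\left(m,T \right)} = - \frac{1}{3 \left(-513\right)} = \left(- \frac{1}{3}\right) \left(- \frac{1}{513}\right) = \frac{1}{1539}$)
$G{\left(w \right)} = w^{2}$
$G{\left(59 \right)} + J{\left(66,-67 \right)} = 59^{2} + \frac{1}{1539} = 3481 + \frac{1}{1539} = \frac{5357260}{1539}$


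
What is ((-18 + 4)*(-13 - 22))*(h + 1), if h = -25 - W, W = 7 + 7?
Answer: -18620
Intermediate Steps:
W = 14
h = -39 (h = -25 - 1*14 = -25 - 14 = -39)
((-18 + 4)*(-13 - 22))*(h + 1) = ((-18 + 4)*(-13 - 22))*(-39 + 1) = -14*(-35)*(-38) = 490*(-38) = -18620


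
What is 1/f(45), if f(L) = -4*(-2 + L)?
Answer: -1/172 ≈ -0.0058140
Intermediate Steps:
f(L) = 8 - 4*L
1/f(45) = 1/(8 - 4*45) = 1/(8 - 180) = 1/(-172) = -1/172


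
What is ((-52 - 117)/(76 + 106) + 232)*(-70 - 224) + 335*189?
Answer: -4620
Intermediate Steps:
((-52 - 117)/(76 + 106) + 232)*(-70 - 224) + 335*189 = (-169/182 + 232)*(-294) + 63315 = (-169*1/182 + 232)*(-294) + 63315 = (-13/14 + 232)*(-294) + 63315 = (3235/14)*(-294) + 63315 = -67935 + 63315 = -4620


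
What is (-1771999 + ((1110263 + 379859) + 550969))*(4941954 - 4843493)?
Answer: 26495067412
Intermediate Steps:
(-1771999 + ((1110263 + 379859) + 550969))*(4941954 - 4843493) = (-1771999 + (1490122 + 550969))*98461 = (-1771999 + 2041091)*98461 = 269092*98461 = 26495067412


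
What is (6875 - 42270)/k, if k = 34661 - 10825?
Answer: -35395/23836 ≈ -1.4849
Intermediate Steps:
k = 23836
(6875 - 42270)/k = (6875 - 42270)/23836 = -35395*1/23836 = -35395/23836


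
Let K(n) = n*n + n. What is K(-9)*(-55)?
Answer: -3960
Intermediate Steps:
K(n) = n + n² (K(n) = n² + n = n + n²)
K(-9)*(-55) = -9*(1 - 9)*(-55) = -9*(-8)*(-55) = 72*(-55) = -3960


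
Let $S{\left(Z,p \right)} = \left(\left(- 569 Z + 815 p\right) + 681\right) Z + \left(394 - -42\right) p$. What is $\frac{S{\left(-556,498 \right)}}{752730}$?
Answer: $- \frac{200861806}{376365} \approx -533.69$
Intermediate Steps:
$S{\left(Z,p \right)} = 436 p + Z \left(681 - 569 Z + 815 p\right)$ ($S{\left(Z,p \right)} = \left(681 - 569 Z + 815 p\right) Z + \left(394 + 42\right) p = Z \left(681 - 569 Z + 815 p\right) + 436 p = 436 p + Z \left(681 - 569 Z + 815 p\right)$)
$\frac{S{\left(-556,498 \right)}}{752730} = \frac{- 569 \left(-556\right)^{2} + 436 \cdot 498 + 681 \left(-556\right) + 815 \left(-556\right) 498}{752730} = \left(\left(-569\right) 309136 + 217128 - 378636 - 225663720\right) \frac{1}{752730} = \left(-175898384 + 217128 - 378636 - 225663720\right) \frac{1}{752730} = \left(-401723612\right) \frac{1}{752730} = - \frac{200861806}{376365}$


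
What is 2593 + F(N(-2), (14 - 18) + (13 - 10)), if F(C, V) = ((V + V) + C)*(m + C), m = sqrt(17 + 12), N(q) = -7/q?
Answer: 10393/4 + 3*sqrt(29)/2 ≈ 2606.3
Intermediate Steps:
m = sqrt(29) ≈ 5.3852
F(C, V) = (C + sqrt(29))*(C + 2*V) (F(C, V) = ((V + V) + C)*(sqrt(29) + C) = (2*V + C)*(C + sqrt(29)) = (C + 2*V)*(C + sqrt(29)) = (C + sqrt(29))*(C + 2*V))
2593 + F(N(-2), (14 - 18) + (13 - 10)) = 2593 + ((-7/(-2))**2 + (-7/(-2))*sqrt(29) + 2*(-7/(-2))*((14 - 18) + (13 - 10)) + 2*((14 - 18) + (13 - 10))*sqrt(29)) = 2593 + ((-7*(-1/2))**2 + (-7*(-1/2))*sqrt(29) + 2*(-7*(-1/2))*(-4 + 3) + 2*(-4 + 3)*sqrt(29)) = 2593 + ((7/2)**2 + 7*sqrt(29)/2 + 2*(7/2)*(-1) + 2*(-1)*sqrt(29)) = 2593 + (49/4 + 7*sqrt(29)/2 - 7 - 2*sqrt(29)) = 2593 + (21/4 + 3*sqrt(29)/2) = 10393/4 + 3*sqrt(29)/2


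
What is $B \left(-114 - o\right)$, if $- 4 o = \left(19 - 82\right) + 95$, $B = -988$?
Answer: $104728$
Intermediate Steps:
$o = -8$ ($o = - \frac{\left(19 - 82\right) + 95}{4} = - \frac{-63 + 95}{4} = \left(- \frac{1}{4}\right) 32 = -8$)
$B \left(-114 - o\right) = - 988 \left(-114 - -8\right) = - 988 \left(-114 + 8\right) = \left(-988\right) \left(-106\right) = 104728$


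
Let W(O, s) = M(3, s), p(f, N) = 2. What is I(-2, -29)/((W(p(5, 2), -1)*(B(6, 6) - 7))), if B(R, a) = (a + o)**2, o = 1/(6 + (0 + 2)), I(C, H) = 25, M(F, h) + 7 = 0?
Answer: -1600/13671 ≈ -0.11704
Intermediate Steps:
M(F, h) = -7 (M(F, h) = -7 + 0 = -7)
o = 1/8 (o = 1/(6 + 2) = 1/8 ≈ 0.12500)
W(O, s) = -7
B(R, a) = (1/8 + a)**2 (B(R, a) = (a + 1/8)**2 = (1/8 + a)**2)
I(-2, -29)/((W(p(5, 2), -1)*(B(6, 6) - 7))) = 25/((-7*((1 + 8*6)**2/64 - 7))) = 25/((-7*((1 + 48)**2/64 - 7))) = 25/((-7*((1/64)*49**2 - 7))) = 25/((-7*((1/64)*2401 - 7))) = 25/((-7*(2401/64 - 7))) = 25/((-7*1953/64)) = 25/(-13671/64) = 25*(-64/13671) = -1600/13671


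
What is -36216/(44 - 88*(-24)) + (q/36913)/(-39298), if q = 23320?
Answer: -134018459362/7978338907 ≈ -16.798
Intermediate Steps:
-36216/(44 - 88*(-24)) + (q/36913)/(-39298) = -36216/(44 - 88*(-24)) + (23320/36913)/(-39298) = -36216/(44 + 2112) + (23320*(1/36913))*(-1/39298) = -36216/2156 + (23320/36913)*(-1/39298) = -36216*1/2156 - 11660/725303537 = -9054/539 - 11660/725303537 = -134018459362/7978338907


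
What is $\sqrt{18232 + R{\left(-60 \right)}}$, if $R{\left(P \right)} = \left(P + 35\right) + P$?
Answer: $\sqrt{18147} \approx 134.71$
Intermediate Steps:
$R{\left(P \right)} = 35 + 2 P$ ($R{\left(P \right)} = \left(35 + P\right) + P = 35 + 2 P$)
$\sqrt{18232 + R{\left(-60 \right)}} = \sqrt{18232 + \left(35 + 2 \left(-60\right)\right)} = \sqrt{18232 + \left(35 - 120\right)} = \sqrt{18232 - 85} = \sqrt{18147}$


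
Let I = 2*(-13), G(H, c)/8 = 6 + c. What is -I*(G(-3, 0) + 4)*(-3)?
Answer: -4056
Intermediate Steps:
G(H, c) = 48 + 8*c (G(H, c) = 8*(6 + c) = 48 + 8*c)
I = -26
-I*(G(-3, 0) + 4)*(-3) = -(-26)*((48 + 8*0) + 4)*(-3) = -(-26)*((48 + 0) + 4)*(-3) = -(-26)*(48 + 4)*(-3) = -(-26)*52*(-3) = -(-26)*(-156) = -1*4056 = -4056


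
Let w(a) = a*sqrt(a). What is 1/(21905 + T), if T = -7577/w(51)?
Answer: 2905720155/63649742584346 + 386427*sqrt(51)/63649742584346 ≈ 4.5695e-5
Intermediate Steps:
w(a) = a**(3/2)
T = -7577*sqrt(51)/2601 ≈ -20.804
1/(21905 + T) = 1/(21905 - 7577*sqrt(51)/2601)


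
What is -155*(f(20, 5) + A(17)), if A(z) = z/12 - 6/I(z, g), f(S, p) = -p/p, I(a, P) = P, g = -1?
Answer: -11935/12 ≈ -994.58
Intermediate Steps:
f(S, p) = -1 (f(S, p) = -1*1 = -1)
A(z) = 6 + z/12 (A(z) = z/12 - 6/(-1) = z*(1/12) - 6*(-1) = z/12 + 6 = 6 + z/12)
-155*(f(20, 5) + A(17)) = -155*(-1 + (6 + (1/12)*17)) = -155*(-1 + (6 + 17/12)) = -155*(-1 + 89/12) = -155*77/12 = -11935/12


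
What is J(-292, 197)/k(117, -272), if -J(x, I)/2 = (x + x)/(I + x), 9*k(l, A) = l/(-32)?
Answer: 37376/1235 ≈ 30.264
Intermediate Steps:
k(l, A) = -l/288 (k(l, A) = (l/(-32))/9 = (l*(-1/32))/9 = (-l/32)/9 = -l/288)
J(x, I) = -4*x/(I + x) (J(x, I) = -2*(x + x)/(I + x) = -2*2*x/(I + x) = -4*x/(I + x))
J(-292, 197)/k(117, -272) = (-4*(-292)/(197 - 292))/((-1/288*117)) = (-4*(-292)/(-95))/(-13/32) = -4*(-292)*(-1/95)*(-32/13) = -1168/95*(-32/13) = 37376/1235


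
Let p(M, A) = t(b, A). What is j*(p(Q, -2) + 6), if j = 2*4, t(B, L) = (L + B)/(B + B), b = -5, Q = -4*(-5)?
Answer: 268/5 ≈ 53.600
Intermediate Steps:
Q = 20
t(B, L) = (B + L)/(2*B) (t(B, L) = (B + L)/((2*B)) = (B + L)*(1/(2*B)) = (B + L)/(2*B))
j = 8
p(M, A) = ½ - A/10 (p(M, A) = (½)*(-5 + A)/(-5) = (½)*(-⅕)*(-5 + A) = ½ - A/10)
j*(p(Q, -2) + 6) = 8*((½ - ⅒*(-2)) + 6) = 8*((½ + ⅕) + 6) = 8*(7/10 + 6) = 8*(67/10) = 268/5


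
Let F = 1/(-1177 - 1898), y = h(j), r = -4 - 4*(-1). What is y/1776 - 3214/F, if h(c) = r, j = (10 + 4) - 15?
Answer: 9883050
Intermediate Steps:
j = -1 (j = 14 - 15 = -1)
r = 0 (r = -4 + 4 = 0)
h(c) = 0
y = 0
F = -1/3075 (F = 1/(-3075) = -1/3075 ≈ -0.00032520)
y/1776 - 3214/F = 0/1776 - 3214/(-1/3075) = 0*(1/1776) - 3214*(-3075) = 0 + 9883050 = 9883050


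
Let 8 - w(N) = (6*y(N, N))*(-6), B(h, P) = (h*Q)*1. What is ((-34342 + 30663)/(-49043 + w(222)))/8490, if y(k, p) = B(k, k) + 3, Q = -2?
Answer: 13/1947330 ≈ 6.6758e-6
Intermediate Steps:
B(h, P) = -2*h (B(h, P) = (h*(-2))*1 = -2*h*1 = -2*h)
y(k, p) = 3 - 2*k (y(k, p) = -2*k + 3 = 3 - 2*k)
w(N) = 116 - 72*N (w(N) = 8 - 6*(3 - 2*N)*(-6) = 8 - (18 - 12*N)*(-6) = 8 - (-108 + 72*N) = 8 + (108 - 72*N) = 116 - 72*N)
((-34342 + 30663)/(-49043 + w(222)))/8490 = ((-34342 + 30663)/(-49043 + (116 - 72*222)))/8490 = -3679/(-49043 + (116 - 15984))*(1/8490) = -3679/(-49043 - 15868)*(1/8490) = -3679/(-64911)*(1/8490) = -3679*(-1/64911)*(1/8490) = (3679/64911)*(1/8490) = 13/1947330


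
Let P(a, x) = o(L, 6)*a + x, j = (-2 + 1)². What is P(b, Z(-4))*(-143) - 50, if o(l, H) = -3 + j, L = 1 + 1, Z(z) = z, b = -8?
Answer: -1766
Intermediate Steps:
j = 1 (j = (-1)² = 1)
L = 2
o(l, H) = -2 (o(l, H) = -3 + 1 = -2)
P(a, x) = x - 2*a (P(a, x) = -2*a + x = x - 2*a)
P(b, Z(-4))*(-143) - 50 = (-4 - 2*(-8))*(-143) - 50 = (-4 + 16)*(-143) - 50 = 12*(-143) - 50 = -1716 - 50 = -1766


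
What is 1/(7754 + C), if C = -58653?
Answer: -1/50899 ≈ -1.9647e-5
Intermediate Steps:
1/(7754 + C) = 1/(7754 - 58653) = 1/(-50899) = -1/50899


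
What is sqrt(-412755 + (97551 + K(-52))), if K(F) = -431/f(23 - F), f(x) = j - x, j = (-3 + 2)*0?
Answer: I*sqrt(70919607)/15 ≈ 561.42*I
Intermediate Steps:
j = 0 (j = -1*0 = 0)
f(x) = -x (f(x) = 0 - x = -x)
K(F) = -431/(-23 + F) (K(F) = -431*(-1/(23 - F)) = -431/(-23 + F))
sqrt(-412755 + (97551 + K(-52))) = sqrt(-412755 + (97551 - 431/(-23 - 52))) = sqrt(-412755 + (97551 - 431/(-75))) = sqrt(-412755 + (97551 - 431*(-1/75))) = sqrt(-412755 + (97551 + 431/75)) = sqrt(-412755 + 7316756/75) = sqrt(-23639869/75) = I*sqrt(70919607)/15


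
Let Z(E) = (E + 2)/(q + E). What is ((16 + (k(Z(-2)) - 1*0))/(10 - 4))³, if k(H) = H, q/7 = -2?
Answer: 512/27 ≈ 18.963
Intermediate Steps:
q = -14 (q = 7*(-2) = -14)
Z(E) = (2 + E)/(-14 + E) (Z(E) = (E + 2)/(-14 + E) = (2 + E)/(-14 + E))
((16 + (k(Z(-2)) - 1*0))/(10 - 4))³ = ((16 + ((2 - 2)/(-14 - 2) - 1*0))/(10 - 4))³ = ((16 + (0/(-16) + 0))/6)³ = ((16 + (-1/16*0 + 0))*(⅙))³ = ((16 + (0 + 0))*(⅙))³ = ((16 + 0)*(⅙))³ = (16*(⅙))³ = (8/3)³ = 512/27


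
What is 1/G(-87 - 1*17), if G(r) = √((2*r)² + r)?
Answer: √10790/21580 ≈ 0.0048135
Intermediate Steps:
G(r) = √(r + 4*r²) (G(r) = √(4*r² + r) = √(r + 4*r²))
1/G(-87 - 1*17) = 1/(√((-87 - 1*17)*(1 + 4*(-87 - 1*17)))) = 1/(√((-87 - 17)*(1 + 4*(-87 - 17)))) = 1/(√(-104*(1 + 4*(-104)))) = 1/(√(-104*(1 - 416))) = 1/(√(-104*(-415))) = 1/(√43160) = 1/(2*√10790) = √10790/21580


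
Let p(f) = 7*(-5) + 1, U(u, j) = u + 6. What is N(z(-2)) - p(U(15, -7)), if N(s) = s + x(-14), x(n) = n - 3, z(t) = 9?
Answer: 26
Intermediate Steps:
U(u, j) = 6 + u
x(n) = -3 + n
p(f) = -34 (p(f) = -35 + 1 = -34)
N(s) = -17 + s (N(s) = s + (-3 - 14) = s - 17 = -17 + s)
N(z(-2)) - p(U(15, -7)) = (-17 + 9) - 1*(-34) = -8 + 34 = 26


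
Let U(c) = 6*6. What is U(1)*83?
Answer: 2988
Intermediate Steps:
U(c) = 36
U(1)*83 = 36*83 = 2988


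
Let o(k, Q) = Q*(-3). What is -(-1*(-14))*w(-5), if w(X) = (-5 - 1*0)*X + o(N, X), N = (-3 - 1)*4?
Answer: -560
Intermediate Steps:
N = -16 (N = -4*4 = -16)
o(k, Q) = -3*Q
w(X) = -8*X (w(X) = (-5 - 1*0)*X - 3*X = (-5 + 0)*X - 3*X = -5*X - 3*X = -8*X)
-(-1*(-14))*w(-5) = -(-1*(-14))*(-8*(-5)) = -14*40 = -1*560 = -560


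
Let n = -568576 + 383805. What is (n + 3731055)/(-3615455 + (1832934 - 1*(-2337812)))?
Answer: 3546284/555291 ≈ 6.3864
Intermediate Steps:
n = -184771
(n + 3731055)/(-3615455 + (1832934 - 1*(-2337812))) = (-184771 + 3731055)/(-3615455 + (1832934 - 1*(-2337812))) = 3546284/(-3615455 + (1832934 + 2337812)) = 3546284/(-3615455 + 4170746) = 3546284/555291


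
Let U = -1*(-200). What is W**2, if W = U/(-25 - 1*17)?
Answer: 10000/441 ≈ 22.676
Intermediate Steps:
U = 200
W = -100/21 (W = 200/(-25 - 1*17) = 200/(-25 - 17) = 200/(-42) = 200*(-1/42) = -100/21 ≈ -4.7619)
W**2 = (-100/21)**2 = 10000/441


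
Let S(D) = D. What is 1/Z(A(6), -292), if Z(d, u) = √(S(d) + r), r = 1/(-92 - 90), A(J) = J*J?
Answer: √1192282/6551 ≈ 0.16668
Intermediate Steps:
A(J) = J²
r = -1/182 (r = 1/(-182) = -1/182 ≈ -0.0054945)
Z(d, u) = √(-1/182 + d) (Z(d, u) = √(d - 1/182) = √(-1/182 + d))
1/Z(A(6), -292) = 1/(√(-182 + 33124*6²)/182) = 1/(√(-182 + 33124*36)/182) = 1/(√(-182 + 1192464)/182) = 1/(√1192282/182) = √1192282/6551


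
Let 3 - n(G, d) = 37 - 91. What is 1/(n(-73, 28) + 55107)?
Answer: 1/55164 ≈ 1.8128e-5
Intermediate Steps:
n(G, d) = 57 (n(G, d) = 3 - (37 - 91) = 3 - 1*(-54) = 3 + 54 = 57)
1/(n(-73, 28) + 55107) = 1/(57 + 55107) = 1/55164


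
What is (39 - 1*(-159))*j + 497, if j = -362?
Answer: -71179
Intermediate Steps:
(39 - 1*(-159))*j + 497 = (39 - 1*(-159))*(-362) + 497 = (39 + 159)*(-362) + 497 = 198*(-362) + 497 = -71676 + 497 = -71179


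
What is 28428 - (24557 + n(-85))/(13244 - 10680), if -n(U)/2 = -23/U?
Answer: 6193511021/217940 ≈ 28418.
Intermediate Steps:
n(U) = 46/U (n(U) = -(-46)/U = 46/U)
28428 - (24557 + n(-85))/(13244 - 10680) = 28428 - (24557 + 46/(-85))/(13244 - 10680) = 28428 - (24557 + 46*(-1/85))/2564 = 28428 - (24557 - 46/85)/2564 = 28428 - 2087299/(85*2564) = 28428 - 1*2087299/217940 = 28428 - 2087299/217940 = 6193511021/217940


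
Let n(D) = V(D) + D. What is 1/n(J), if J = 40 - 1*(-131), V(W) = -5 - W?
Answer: -⅕ ≈ -0.20000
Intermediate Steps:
J = 171 (J = 40 + 131 = 171)
n(D) = -5 (n(D) = (-5 - D) + D = -5)
1/n(J) = 1/(-5) = -⅕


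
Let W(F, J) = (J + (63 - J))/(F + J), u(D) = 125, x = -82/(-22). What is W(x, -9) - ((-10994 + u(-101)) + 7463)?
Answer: 196855/58 ≈ 3394.1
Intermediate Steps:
x = 41/11 (x = -82*(-1/22) = 41/11 ≈ 3.7273)
W(F, J) = 63/(F + J)
W(x, -9) - ((-10994 + u(-101)) + 7463) = 63/(41/11 - 9) - ((-10994 + 125) + 7463) = 63/(-58/11) - (-10869 + 7463) = 63*(-11/58) - 1*(-3406) = -693/58 + 3406 = 196855/58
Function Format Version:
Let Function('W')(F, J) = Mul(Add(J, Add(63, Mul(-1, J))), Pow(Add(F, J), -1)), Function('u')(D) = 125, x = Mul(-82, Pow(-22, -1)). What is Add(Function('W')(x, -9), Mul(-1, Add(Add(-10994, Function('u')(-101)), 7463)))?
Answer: Rational(196855, 58) ≈ 3394.1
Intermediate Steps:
x = Rational(41, 11) (x = Mul(-82, Rational(-1, 22)) = Rational(41, 11) ≈ 3.7273)
Function('W')(F, J) = Mul(63, Pow(Add(F, J), -1))
Add(Function('W')(x, -9), Mul(-1, Add(Add(-10994, Function('u')(-101)), 7463))) = Add(Mul(63, Pow(Add(Rational(41, 11), -9), -1)), Mul(-1, Add(Add(-10994, 125), 7463))) = Add(Mul(63, Pow(Rational(-58, 11), -1)), Mul(-1, Add(-10869, 7463))) = Add(Mul(63, Rational(-11, 58)), Mul(-1, -3406)) = Add(Rational(-693, 58), 3406) = Rational(196855, 58)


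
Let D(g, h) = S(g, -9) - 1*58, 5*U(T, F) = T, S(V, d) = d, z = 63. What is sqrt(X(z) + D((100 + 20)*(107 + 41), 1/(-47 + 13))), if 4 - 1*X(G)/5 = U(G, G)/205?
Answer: I*sqrt(1988090)/205 ≈ 6.878*I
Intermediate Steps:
U(T, F) = T/5
X(G) = 20 - G/205 (X(G) = 20 - 5*G/5/205 = 20 - G/205)
D(g, h) = -67 (D(g, h) = -9 - 1*58 = -9 - 58 = -67)
sqrt(X(z) + D((100 + 20)*(107 + 41), 1/(-47 + 13))) = sqrt((20 - 1/205*63) - 67) = sqrt((20 - 63/205) - 67) = sqrt(4037/205 - 67) = sqrt(-9698/205) = I*sqrt(1988090)/205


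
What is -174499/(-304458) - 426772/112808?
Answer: -6890579149/2146581129 ≈ -3.2100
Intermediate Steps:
-174499/(-304458) - 426772/112808 = -174499*(-1/304458) - 426772*1/112808 = 174499/304458 - 106693/28202 = -6890579149/2146581129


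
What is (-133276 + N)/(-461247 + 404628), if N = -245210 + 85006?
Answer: 293480/56619 ≈ 5.1834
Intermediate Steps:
N = -160204
(-133276 + N)/(-461247 + 404628) = (-133276 - 160204)/(-461247 + 404628) = -293480/(-56619) = -293480*(-1/56619) = 293480/56619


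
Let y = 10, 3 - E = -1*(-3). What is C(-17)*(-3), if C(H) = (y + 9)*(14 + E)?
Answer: -798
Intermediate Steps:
E = 0 (E = 3 - (-1)*(-3) = 3 - 1*3 = 3 - 3 = 0)
C(H) = 266 (C(H) = (10 + 9)*(14 + 0) = 19*14 = 266)
C(-17)*(-3) = 266*(-3) = -798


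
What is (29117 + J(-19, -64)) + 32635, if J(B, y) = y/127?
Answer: 7842440/127 ≈ 61752.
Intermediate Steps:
J(B, y) = y/127 (J(B, y) = y*(1/127) = y/127)
(29117 + J(-19, -64)) + 32635 = (29117 + (1/127)*(-64)) + 32635 = (29117 - 64/127) + 32635 = 3697795/127 + 32635 = 7842440/127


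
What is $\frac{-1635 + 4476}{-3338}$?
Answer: $- \frac{2841}{3338} \approx -0.85111$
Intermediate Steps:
$\frac{-1635 + 4476}{-3338} = 2841 \left(- \frac{1}{3338}\right) = - \frac{2841}{3338}$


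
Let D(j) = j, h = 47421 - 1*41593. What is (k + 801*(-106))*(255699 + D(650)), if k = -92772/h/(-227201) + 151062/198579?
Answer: -476922676420940851845971/21911991710401 ≈ -2.1765e+10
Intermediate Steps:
h = 5828 (h = 47421 - 41593 = 5828)
k = 16670313341627/21911991710401 (k = -92772/5828/(-227201) + 151062/198579 = -92772*1/5828*(-1/227201) + 151062*(1/198579) = -23193/1457*(-1/227201) + 50354/66193 = 23193/331031857 + 50354/66193 = 16670313341627/21911991710401 ≈ 0.76079)
(k + 801*(-106))*(255699 + D(650)) = (16670313341627/21911991710401 + 801*(-106))*(255699 + 650) = (16670313341627/21911991710401 - 84906)*256349 = -1860442897849965679/21911991710401*256349 = -476922676420940851845971/21911991710401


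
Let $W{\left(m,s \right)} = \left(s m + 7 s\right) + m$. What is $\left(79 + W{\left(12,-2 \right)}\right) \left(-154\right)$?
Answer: $-8162$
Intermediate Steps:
$W{\left(m,s \right)} = m + 7 s + m s$ ($W{\left(m,s \right)} = \left(m s + 7 s\right) + m = \left(7 s + m s\right) + m = m + 7 s + m s$)
$\left(79 + W{\left(12,-2 \right)}\right) \left(-154\right) = \left(79 + \left(12 + 7 \left(-2\right) + 12 \left(-2\right)\right)\right) \left(-154\right) = \left(79 - 26\right) \left(-154\right) = 53 \left(-154\right) = -8162$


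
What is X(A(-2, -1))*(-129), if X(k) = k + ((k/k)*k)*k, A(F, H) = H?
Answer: 0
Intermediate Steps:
X(k) = k + k**2 (X(k) = k + (1*k)*k = k + k*k = k + k**2)
X(A(-2, -1))*(-129) = -(1 - 1)*(-129) = -1*0*(-129) = 0*(-129) = 0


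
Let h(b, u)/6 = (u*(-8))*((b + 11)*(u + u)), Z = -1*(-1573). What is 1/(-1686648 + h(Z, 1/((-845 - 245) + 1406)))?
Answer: -6241/10526379672 ≈ -5.9289e-7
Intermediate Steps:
Z = 1573
h(b, u) = -96*u²*(11 + b) (h(b, u) = 6*((u*(-8))*((b + 11)*(u + u))) = 6*((-8*u)*((11 + b)*(2*u))) = 6*((-8*u)*(2*u*(11 + b))) = 6*(-16*u²*(11 + b)) = -96*u²*(11 + b))
1/(-1686648 + h(Z, 1/((-845 - 245) + 1406))) = 1/(-1686648 + 96*(1/((-845 - 245) + 1406))²*(-11 - 1*1573)) = 1/(-1686648 + 96*(1/(-1090 + 1406))²*(-11 - 1573)) = 1/(-1686648 + 96*(1/316)²*(-1584)) = 1/(-1686648 + 96*(1/99856)*(-1584)) = 1/(-1686648 - 9504/6241) = 1/(-10526379672/6241) = -6241/10526379672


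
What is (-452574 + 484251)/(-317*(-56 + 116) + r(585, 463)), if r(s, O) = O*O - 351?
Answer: 31677/194998 ≈ 0.16245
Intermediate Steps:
r(s, O) = -351 + O**2 (r(s, O) = O**2 - 351 = -351 + O**2)
(-452574 + 484251)/(-317*(-56 + 116) + r(585, 463)) = (-452574 + 484251)/(-317*(-56 + 116) + (-351 + 463**2)) = 31677/(-317*60 + (-351 + 214369)) = 31677/(-19020 + 214018) = 31677/194998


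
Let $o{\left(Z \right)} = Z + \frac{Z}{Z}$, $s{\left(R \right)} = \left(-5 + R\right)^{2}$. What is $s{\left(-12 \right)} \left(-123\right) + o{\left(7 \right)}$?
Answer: $-35539$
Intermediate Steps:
$o{\left(Z \right)} = 1 + Z$ ($o{\left(Z \right)} = Z + 1 = 1 + Z$)
$s{\left(-12 \right)} \left(-123\right) + o{\left(7 \right)} = \left(-5 - 12\right)^{2} \left(-123\right) + \left(1 + 7\right) = \left(-17\right)^{2} \left(-123\right) + 8 = 289 \left(-123\right) + 8 = -35547 + 8 = -35539$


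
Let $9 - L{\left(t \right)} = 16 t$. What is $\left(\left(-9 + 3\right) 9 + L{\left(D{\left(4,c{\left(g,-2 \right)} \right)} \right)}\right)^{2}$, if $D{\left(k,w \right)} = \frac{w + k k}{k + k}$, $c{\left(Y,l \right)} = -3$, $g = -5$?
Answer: $5041$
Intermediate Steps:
$D{\left(k,w \right)} = \frac{w + k^{2}}{2 k}$
$L{\left(t \right)} = 9 - 16 t$
$\left(\left(-9 + 3\right) 9 + L{\left(D{\left(4,c{\left(g,-2 \right)} \right)} \right)}\right)^{2} = \left(\left(-9 + 3\right) 9 + \left(9 - 16 \frac{-3 + 4^{2}}{2 \cdot 4}\right)\right)^{2} = \left(\left(-6\right) 9 + \left(9 - 16 \cdot \frac{1}{2} \cdot \frac{1}{4} \left(-3 + 16\right)\right)\right)^{2} = \left(-54 + \left(9 - 16 \cdot \frac{1}{2} \cdot \frac{1}{4} \cdot 13\right)\right)^{2} = \left(-54 + \left(9 - 26\right)\right)^{2} = \left(-54 - 17\right)^{2} = \left(-71\right)^{2} = 5041$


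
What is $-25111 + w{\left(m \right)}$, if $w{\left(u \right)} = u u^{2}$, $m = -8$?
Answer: $-25623$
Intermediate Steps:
$w{\left(u \right)} = u^{3}$
$-25111 + w{\left(m \right)} = -25111 + \left(-8\right)^{3} = -25111 - 512 = -25623$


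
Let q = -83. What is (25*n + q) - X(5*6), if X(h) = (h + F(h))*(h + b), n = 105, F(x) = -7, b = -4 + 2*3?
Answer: 1806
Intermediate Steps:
b = 2 (b = -4 + 6 = 2)
X(h) = (-7 + h)*(2 + h) (X(h) = (h - 7)*(h + 2) = (-7 + h)*(2 + h))
(25*n + q) - X(5*6) = (25*105 - 83) - (-14 + (5*6)² - 25*6) = (2625 - 83) - (-14 + 30² - 5*30) = 2542 - (-14 + 900 - 150) = 2542 - 1*736 = 2542 - 736 = 1806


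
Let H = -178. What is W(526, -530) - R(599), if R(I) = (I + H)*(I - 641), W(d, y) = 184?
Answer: 17866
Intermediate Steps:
R(I) = (-641 + I)*(-178 + I) (R(I) = (I - 178)*(I - 641) = (-178 + I)*(-641 + I) = (-641 + I)*(-178 + I))
W(526, -530) - R(599) = 184 - (114098 + 599² - 819*599) = 184 - (114098 + 358801 - 490581) = 184 - 1*(-17682) = 184 + 17682 = 17866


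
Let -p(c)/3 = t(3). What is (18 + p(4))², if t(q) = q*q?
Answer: 81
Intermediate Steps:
t(q) = q²
p(c) = -27 (p(c) = -3*3² = -3*9 = -27)
(18 + p(4))² = (18 - 27)² = (-9)² = 81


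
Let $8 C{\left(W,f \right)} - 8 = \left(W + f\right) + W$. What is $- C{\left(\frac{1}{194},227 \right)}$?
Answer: $- \frac{5699}{194} \approx -29.376$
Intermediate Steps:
$C{\left(W,f \right)} = 1 + \frac{W}{4} + \frac{f}{8}$ ($C{\left(W,f \right)} = 1 + \frac{\left(W + f\right) + W}{8} = 1 + \frac{f + 2 W}{8} = 1 + \left(\frac{W}{4} + \frac{f}{8}\right) = 1 + \frac{W}{4} + \frac{f}{8}$)
$- C{\left(\frac{1}{194},227 \right)} = - (1 + \frac{1}{4 \cdot 194} + \frac{1}{8} \cdot 227) = - (1 + \frac{1}{4} \cdot \frac{1}{194} + \frac{227}{8}) = - (1 + \frac{1}{776} + \frac{227}{8}) = \left(-1\right) \frac{5699}{194} = - \frac{5699}{194}$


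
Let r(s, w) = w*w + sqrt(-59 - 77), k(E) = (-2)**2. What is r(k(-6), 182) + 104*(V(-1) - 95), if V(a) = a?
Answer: 23140 + 2*I*sqrt(34) ≈ 23140.0 + 11.662*I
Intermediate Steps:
k(E) = 4
r(s, w) = w**2 + 2*I*sqrt(34) (r(s, w) = w**2 + sqrt(-136) = w**2 + 2*I*sqrt(34))
r(k(-6), 182) + 104*(V(-1) - 95) = (182**2 + 2*I*sqrt(34)) + 104*(-1 - 95) = (33124 + 2*I*sqrt(34)) + 104*(-96) = (33124 + 2*I*sqrt(34)) - 9984 = 23140 + 2*I*sqrt(34)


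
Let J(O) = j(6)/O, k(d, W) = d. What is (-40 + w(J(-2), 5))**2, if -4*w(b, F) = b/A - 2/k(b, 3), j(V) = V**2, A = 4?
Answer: 7845601/5184 ≈ 1513.4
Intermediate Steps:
J(O) = 36/O (J(O) = 6**2/O = 36/O)
w(b, F) = 1/(2*b) - b/16 (w(b, F) = -(b/4 - 2/b)/4 = -(-2/b + b/4)/4 = 1/(2*b) - b/16)
(-40 + w(J(-2), 5))**2 = (-40 + (8 - (36/(-2))**2)/(16*((36/(-2)))))**2 = (-40 + (8 - (36*(-1/2))**2)/(16*((36*(-1/2)))))**2 = (-40 + (1/16)*(8 - 1*(-18)**2)/(-18))**2 = (-40 + (1/16)*(-1/18)*(8 - 1*324))**2 = (-40 + (1/16)*(-1/18)*(8 - 324))**2 = (-40 + (1/16)*(-1/18)*(-316))**2 = (-40 + 79/72)**2 = (-2801/72)**2 = 7845601/5184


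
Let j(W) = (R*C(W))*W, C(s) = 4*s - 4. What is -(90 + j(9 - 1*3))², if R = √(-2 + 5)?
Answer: -51300 - 21600*√3 ≈ -88712.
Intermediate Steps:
R = √3 ≈ 1.7320
C(s) = -4 + 4*s
j(W) = W*√3*(-4 + 4*W) (j(W) = (√3*(-4 + 4*W))*W = W*√3*(-4 + 4*W))
-(90 + j(9 - 1*3))² = -(90 + 4*(9 - 1*3)*√3*(-1 + (9 - 1*3)))² = -(90 + 4*(9 - 3)*√3*(-1 + (9 - 3)))² = -(90 + 4*6*√3*(-1 + 6))² = -(90 + 4*6*√3*5)² = -(90 + 120*√3)²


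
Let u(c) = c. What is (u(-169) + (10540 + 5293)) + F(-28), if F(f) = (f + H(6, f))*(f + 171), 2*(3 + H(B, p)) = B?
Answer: 11660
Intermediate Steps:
H(B, p) = -3 + B/2
F(f) = f*(171 + f) (F(f) = (f + (-3 + (½)*6))*(f + 171) = (f + (-3 + 3))*(171 + f) = (f + 0)*(171 + f) = f*(171 + f))
(u(-169) + (10540 + 5293)) + F(-28) = (-169 + (10540 + 5293)) - 28*(171 - 28) = (-169 + 15833) - 28*143 = 15664 - 4004 = 11660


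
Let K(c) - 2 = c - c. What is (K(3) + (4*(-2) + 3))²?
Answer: 9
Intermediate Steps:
K(c) = 2 (K(c) = 2 + (c - c) = 2 + 0 = 2)
(K(3) + (4*(-2) + 3))² = (2 + (4*(-2) + 3))² = (2 + (-8 + 3))² = (2 - 5)² = (-3)² = 9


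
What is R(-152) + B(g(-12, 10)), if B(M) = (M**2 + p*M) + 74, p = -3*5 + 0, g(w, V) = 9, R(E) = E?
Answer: -132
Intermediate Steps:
p = -15 (p = -15 + 0 = -15)
B(M) = 74 + M**2 - 15*M (B(M) = (M**2 - 15*M) + 74 = 74 + M**2 - 15*M)
R(-152) + B(g(-12, 10)) = -152 + (74 + 9**2 - 15*9) = -152 + (74 + 81 - 135) = -152 + 20 = -132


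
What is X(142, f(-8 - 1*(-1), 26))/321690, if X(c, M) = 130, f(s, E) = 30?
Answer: 13/32169 ≈ 0.00040412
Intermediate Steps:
X(142, f(-8 - 1*(-1), 26))/321690 = 130/321690 = 130*(1/321690) = 13/32169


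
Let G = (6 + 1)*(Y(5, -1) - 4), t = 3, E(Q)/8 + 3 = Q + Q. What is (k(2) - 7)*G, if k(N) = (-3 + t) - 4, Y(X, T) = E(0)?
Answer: 2156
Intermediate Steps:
E(Q) = -24 + 16*Q (E(Q) = -24 + 8*(Q + Q) = -24 + 8*(2*Q) = -24 + 16*Q)
Y(X, T) = -24 (Y(X, T) = -24 + 16*0 = -24 + 0 = -24)
k(N) = -4 (k(N) = (-3 + 3) - 4 = 0 - 4 = -4)
G = -196 (G = (6 + 1)*(-24 - 4) = 7*(-28) = -196)
(k(2) - 7)*G = (-4 - 7)*(-196) = -11*(-196) = 2156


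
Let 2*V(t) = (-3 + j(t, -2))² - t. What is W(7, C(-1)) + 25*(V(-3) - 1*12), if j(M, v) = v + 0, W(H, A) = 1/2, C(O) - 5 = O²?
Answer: 101/2 ≈ 50.500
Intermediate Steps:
C(O) = 5 + O²
W(H, A) = ½
j(M, v) = v
V(t) = 25/2 - t/2 (V(t) = ((-3 - 2)² - t)/2 = ((-5)² - t)/2 = (25 - t)/2 = 25/2 - t/2)
W(7, C(-1)) + 25*(V(-3) - 1*12) = ½ + 25*((25/2 - ½*(-3)) - 1*12) = ½ + 25*((25/2 + 3/2) - 12) = ½ + 25*(14 - 12) = ½ + 25*2 = ½ + 50 = 101/2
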